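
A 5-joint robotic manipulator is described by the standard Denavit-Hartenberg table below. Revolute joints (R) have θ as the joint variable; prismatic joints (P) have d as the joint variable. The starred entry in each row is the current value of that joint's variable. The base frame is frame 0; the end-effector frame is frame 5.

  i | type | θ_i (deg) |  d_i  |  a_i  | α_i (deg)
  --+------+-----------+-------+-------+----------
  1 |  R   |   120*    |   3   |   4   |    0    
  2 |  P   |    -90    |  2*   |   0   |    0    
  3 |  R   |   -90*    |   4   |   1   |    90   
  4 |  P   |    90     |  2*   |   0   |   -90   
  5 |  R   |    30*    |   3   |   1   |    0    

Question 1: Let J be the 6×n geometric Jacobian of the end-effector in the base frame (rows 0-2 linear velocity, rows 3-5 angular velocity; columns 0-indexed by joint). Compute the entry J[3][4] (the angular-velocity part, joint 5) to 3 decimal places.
-0.500

axis z_4 = (-0.5000,0.8660,0.0000); lever o_n−o_4 = (-1.0670,2.8481,0.8660)
cross product → J_v[:, 4] = (0.7500,0.4330,-0.5000)
J_ω[:, 4] = z_4
entry J[3][4] = -0.5000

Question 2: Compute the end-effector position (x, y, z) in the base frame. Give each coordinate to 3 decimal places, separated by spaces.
-4.299 4.446 9.866

after link 1: o_1 = (-2.0000, 3.4641, 3.0000)
after link 2: o_2 = (-2.0000, 3.4641, 5.0000)
after link 3: o_3 = (-1.5000, 2.5981, 9.0000)
after link 4: o_4 = (-3.2321, 1.5981, 9.0000)
after link 5: o_5 = (-4.2990, 4.4462, 9.8660)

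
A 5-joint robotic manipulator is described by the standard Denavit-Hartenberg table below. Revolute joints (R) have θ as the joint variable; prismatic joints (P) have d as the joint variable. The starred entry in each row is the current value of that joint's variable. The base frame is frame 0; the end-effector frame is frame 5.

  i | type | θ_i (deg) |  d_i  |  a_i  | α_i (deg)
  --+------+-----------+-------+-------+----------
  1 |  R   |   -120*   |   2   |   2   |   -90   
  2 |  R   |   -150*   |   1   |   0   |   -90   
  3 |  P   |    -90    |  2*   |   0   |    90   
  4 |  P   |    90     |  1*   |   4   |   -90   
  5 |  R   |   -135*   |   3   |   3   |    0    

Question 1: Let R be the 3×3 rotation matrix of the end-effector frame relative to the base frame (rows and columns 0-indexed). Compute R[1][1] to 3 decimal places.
End-effector y-axis (col 1 of R) = (-0.4830,-0.8365,0.2588)
R[1][1] = -0.8365

-0.837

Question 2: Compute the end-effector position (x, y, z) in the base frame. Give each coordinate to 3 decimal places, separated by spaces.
-5.053 -4.753 3.798

after link 1: o_1 = (-1.0000, -1.7321, 2.0000)
after link 2: o_2 = (-0.1340, -2.2321, 2.0000)
after link 3: o_3 = (-0.6340, -3.0981, 3.7321)
after link 4: o_4 = (-2.0670, -5.5801, 6.6962)
after link 5: o_5 = (-5.0533, -4.7526, 3.7984)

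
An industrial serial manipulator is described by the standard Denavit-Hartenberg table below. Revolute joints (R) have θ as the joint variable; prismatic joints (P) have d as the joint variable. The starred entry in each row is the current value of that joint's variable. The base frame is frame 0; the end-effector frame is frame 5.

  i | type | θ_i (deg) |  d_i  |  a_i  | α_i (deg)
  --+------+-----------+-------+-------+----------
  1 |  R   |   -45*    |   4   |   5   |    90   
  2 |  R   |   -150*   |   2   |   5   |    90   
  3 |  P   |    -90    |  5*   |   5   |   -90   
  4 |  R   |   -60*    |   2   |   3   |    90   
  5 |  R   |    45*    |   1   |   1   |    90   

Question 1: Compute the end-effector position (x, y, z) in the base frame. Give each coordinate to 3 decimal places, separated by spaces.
-1.444 7.083 7.690

after link 1: o_1 = (3.5355, -3.5355, 4.0000)
after link 2: o_2 = (-0.9405, -1.8879, 1.5000)
after link 3: o_3 = (0.8272, 3.4154, 5.8301)
after link 4: o_4 = (-0.2554, 6.6194, 7.0801)
after link 5: o_5 = (-1.4441, 7.0833, 7.6899)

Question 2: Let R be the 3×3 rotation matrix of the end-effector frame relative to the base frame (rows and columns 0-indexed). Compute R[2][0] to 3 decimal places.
End-effector x-axis (col 0 of R) = (-0.3995,0.8995,0.1768)
R[2][0] = 0.1768

0.177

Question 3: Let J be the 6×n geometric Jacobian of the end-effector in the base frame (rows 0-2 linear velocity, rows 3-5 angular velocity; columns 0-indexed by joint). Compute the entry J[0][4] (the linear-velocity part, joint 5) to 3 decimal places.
-0.467

axis z_4 = (-0.7891,-0.4356,0.4330); lever o_n−o_4 = (-1.1887,0.4639,0.6098)
cross product → J_v[:, 4] = (-0.4665,-0.0335,-0.8839)
J_ω[:, 4] = z_4
entry J[0][4] = -0.4665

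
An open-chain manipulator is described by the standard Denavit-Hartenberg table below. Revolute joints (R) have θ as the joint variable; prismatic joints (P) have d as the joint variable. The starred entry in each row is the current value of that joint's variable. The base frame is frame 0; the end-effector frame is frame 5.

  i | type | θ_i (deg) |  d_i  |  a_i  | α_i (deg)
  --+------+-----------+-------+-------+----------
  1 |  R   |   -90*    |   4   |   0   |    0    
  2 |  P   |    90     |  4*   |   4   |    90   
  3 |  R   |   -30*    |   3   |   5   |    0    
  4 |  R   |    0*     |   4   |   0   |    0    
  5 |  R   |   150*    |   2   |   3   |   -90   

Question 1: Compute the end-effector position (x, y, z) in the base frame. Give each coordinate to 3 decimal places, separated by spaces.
6.830 -9.000 8.098

after link 1: o_1 = (0.0000, 0.0000, 4.0000)
after link 2: o_2 = (4.0000, 0.0000, 8.0000)
after link 3: o_3 = (8.3301, -3.0000, 5.5000)
after link 4: o_4 = (8.3301, -7.0000, 5.5000)
after link 5: o_5 = (6.8301, -9.0000, 8.0981)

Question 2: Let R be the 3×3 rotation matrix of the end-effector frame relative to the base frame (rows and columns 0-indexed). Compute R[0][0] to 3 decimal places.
-0.500

End-effector x-axis (col 0 of R) = (-0.5000,0.0000,0.8660)
R[0][0] = -0.5000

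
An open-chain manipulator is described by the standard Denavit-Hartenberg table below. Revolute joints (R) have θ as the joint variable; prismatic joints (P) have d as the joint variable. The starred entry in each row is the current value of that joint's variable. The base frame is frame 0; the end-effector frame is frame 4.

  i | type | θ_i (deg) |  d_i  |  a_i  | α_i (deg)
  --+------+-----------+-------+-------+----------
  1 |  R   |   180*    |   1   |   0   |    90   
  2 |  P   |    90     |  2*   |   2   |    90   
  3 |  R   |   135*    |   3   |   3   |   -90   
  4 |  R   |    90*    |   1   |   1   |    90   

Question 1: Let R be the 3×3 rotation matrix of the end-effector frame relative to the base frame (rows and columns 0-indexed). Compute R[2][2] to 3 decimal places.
End-effector z-axis (col 2 of R) = (0.0000,0.7071,-0.7071)
R[2][2] = -0.7071

-0.707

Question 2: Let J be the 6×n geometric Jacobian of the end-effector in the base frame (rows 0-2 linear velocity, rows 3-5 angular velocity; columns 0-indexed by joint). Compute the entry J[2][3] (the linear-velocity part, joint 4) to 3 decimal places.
axis z_3 = (-0.0000,-0.7071,-0.7071); lever o_n−o_3 = (1.0000,-0.7071,-0.7071)
cross product → J_v[:, 3] = (0.0000,-0.7071,0.7071)
J_ω[:, 3] = z_3
entry J[2][3] = 0.7071

0.707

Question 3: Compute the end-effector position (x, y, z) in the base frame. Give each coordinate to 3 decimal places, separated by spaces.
after link 1: o_1 = (0.0000, 0.0000, 1.0000)
after link 2: o_2 = (0.0000, 2.0000, 3.0000)
after link 3: o_3 = (-3.0000, 4.1213, 0.8787)
after link 4: o_4 = (-2.0000, 3.4142, 0.1716)

-2.000 3.414 0.172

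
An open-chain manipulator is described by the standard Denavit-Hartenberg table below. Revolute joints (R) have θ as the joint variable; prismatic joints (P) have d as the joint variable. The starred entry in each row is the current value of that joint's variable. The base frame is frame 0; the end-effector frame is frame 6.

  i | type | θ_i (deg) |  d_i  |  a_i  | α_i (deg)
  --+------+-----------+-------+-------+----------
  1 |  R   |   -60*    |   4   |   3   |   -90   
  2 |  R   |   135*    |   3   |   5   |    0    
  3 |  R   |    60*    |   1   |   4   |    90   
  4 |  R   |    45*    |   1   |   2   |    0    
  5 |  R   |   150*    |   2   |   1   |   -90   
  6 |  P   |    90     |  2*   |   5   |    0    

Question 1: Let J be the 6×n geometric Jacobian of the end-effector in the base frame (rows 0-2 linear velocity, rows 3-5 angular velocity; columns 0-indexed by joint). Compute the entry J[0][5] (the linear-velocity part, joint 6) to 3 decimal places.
prismatic axis z_5 = (-0.9615,-0.2665,0.0670)
J_v[:, 5] = z_5; J_ω[:, 5] = (0,0,0)
entry J[0][5] = -0.9615

-0.962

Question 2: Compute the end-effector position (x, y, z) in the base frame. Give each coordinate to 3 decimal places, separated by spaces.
0.384 5.781 3.682

after link 1: o_1 = (1.5000, -2.5981, 4.0000)
after link 2: o_2 = (2.3303, 1.9638, 0.4645)
after link 3: o_3 = (1.2645, 5.8099, 1.4997)
after link 4: o_4 = (1.6768, 7.9241, 0.8998)
after link 5: o_5 = (1.6603, 7.4350, -1.2820)
after link 6: o_6 = (0.3844, 5.7813, 3.6816)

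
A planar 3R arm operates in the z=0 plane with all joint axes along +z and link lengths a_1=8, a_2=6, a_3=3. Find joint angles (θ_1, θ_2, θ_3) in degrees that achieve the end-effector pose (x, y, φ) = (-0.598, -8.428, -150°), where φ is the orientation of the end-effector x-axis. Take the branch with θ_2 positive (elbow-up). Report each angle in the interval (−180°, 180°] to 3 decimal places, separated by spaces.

-119.999 120.002 -150.002

wrist centre = target − a_3·(cos φ, sin φ) = (2.0001, -6.9280)
cos θ_2 = (51.9975−8²−6²)/(2·8·6) = -0.5000; θ_2 = 120.0017° (elbow-up)
β = atan2(-6.9280,2.0001) = -73.8969°; ψ = atan2(5.1961,4.9998) = 46.1025°
θ_1 = β − ψ = -119.9994°
θ_3 = φ − θ_1 − θ_2 = -150.0024° (wrapped to (-180°,180°])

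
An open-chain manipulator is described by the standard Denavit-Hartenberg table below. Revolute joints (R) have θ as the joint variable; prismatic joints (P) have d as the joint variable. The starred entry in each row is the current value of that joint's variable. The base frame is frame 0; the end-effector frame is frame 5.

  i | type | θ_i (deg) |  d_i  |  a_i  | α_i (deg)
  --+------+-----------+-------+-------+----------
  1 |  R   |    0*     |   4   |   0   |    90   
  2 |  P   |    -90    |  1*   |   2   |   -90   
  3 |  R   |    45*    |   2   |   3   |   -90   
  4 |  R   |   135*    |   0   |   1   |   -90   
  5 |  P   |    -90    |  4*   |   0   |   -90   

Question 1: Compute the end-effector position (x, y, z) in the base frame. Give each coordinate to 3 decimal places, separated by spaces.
4.121 -1.379 2.379

after link 1: o_1 = (0.0000, 0.0000, 4.0000)
after link 2: o_2 = (0.0000, -1.0000, 2.0000)
after link 3: o_3 = (2.0000, 1.1213, -0.1213)
after link 4: o_4 = (1.2929, 0.6213, 0.3787)
after link 5: o_5 = (4.1213, -1.3787, 2.3787)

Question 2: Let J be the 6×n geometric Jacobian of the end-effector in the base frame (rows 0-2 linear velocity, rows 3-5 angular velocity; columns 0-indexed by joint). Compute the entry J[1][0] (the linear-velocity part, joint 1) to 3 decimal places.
4.121

axis z_0 = ẑ; lever o_n−o_0 = (4.1213,-1.3787,2.3787)
cross product → J_v[:, 0] = (1.3787,4.1213,-0.0000)
J_ω[:, 0] = z_0
entry J[1][0] = 4.1213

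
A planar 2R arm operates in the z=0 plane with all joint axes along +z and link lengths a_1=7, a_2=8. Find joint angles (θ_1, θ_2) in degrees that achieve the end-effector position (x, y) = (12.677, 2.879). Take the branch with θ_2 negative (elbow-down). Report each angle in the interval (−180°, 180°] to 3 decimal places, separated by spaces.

cos θ_2 = (168.9950−7²−8²)/(2·7·8) = 0.5000; θ_2 = -60.0030° (elbow-down)
β = atan2(2.8790,12.6770) = 12.7951°; ψ = atan2(-6.9284,10.9996) = -32.2058°
θ_1 = β − ψ = 45.0009°

45.001 -60.003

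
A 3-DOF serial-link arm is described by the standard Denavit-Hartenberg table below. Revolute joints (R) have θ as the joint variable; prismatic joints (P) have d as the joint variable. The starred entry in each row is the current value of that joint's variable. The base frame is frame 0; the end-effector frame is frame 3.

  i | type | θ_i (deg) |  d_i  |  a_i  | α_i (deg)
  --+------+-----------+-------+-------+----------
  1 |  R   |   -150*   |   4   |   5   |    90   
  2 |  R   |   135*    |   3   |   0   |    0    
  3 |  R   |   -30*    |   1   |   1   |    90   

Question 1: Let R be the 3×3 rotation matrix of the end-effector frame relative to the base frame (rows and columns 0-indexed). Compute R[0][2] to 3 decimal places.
End-effector z-axis (col 2 of R) = (-0.8365,-0.4830,0.2588)
R[0][2] = -0.8365

-0.837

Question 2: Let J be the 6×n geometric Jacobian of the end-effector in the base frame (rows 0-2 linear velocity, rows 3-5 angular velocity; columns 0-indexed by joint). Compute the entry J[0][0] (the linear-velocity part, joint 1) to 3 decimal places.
-1.094

axis z_0 = ẑ; lever o_n−o_0 = (-6.1060,1.0935,4.9659)
cross product → J_v[:, 0] = (-1.0935,-6.1060,0.0000)
J_ω[:, 0] = z_0
entry J[0][0] = -1.0935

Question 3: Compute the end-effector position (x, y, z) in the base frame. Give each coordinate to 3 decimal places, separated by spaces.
after link 1: o_1 = (-4.3301, -2.5000, 4.0000)
after link 2: o_2 = (-5.8301, 0.0981, 4.0000)
after link 3: o_3 = (-6.1060, 1.0935, 4.9659)

-6.106 1.094 4.966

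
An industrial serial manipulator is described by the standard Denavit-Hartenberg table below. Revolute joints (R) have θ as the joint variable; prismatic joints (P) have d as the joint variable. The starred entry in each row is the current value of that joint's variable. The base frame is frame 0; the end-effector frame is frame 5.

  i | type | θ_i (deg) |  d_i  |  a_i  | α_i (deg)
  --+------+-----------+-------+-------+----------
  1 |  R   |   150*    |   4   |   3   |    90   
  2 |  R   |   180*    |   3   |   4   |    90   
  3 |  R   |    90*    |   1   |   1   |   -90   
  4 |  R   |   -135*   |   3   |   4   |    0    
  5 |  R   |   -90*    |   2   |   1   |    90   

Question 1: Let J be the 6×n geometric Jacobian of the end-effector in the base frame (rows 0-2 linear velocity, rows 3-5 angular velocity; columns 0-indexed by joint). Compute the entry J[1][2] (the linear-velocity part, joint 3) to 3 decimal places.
-5.598

axis z_2 = (-0.0000,0.0000,1.0000); lever o_n−o_2 = (-5.5979,0.3042,3.1213)
cross product → J_v[:, 2] = (-0.3042,-5.5979,0.0000)
J_ω[:, 2] = z_2
entry J[1][2] = -5.5979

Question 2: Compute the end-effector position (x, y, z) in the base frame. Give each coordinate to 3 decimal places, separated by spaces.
-3.232 2.402 7.121

after link 1: o_1 = (-2.5981, 1.5000, 4.0000)
after link 2: o_2 = (2.3660, 2.0981, 4.0000)
after link 3: o_3 = (2.8660, 2.9641, 5.0000)
after link 4: o_4 = (-1.1463, 2.0146, 7.8284)
after link 5: o_5 = (-3.2319, 2.4022, 7.1213)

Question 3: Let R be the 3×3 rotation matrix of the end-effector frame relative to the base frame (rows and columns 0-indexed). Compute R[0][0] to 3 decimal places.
End-effector x-axis (col 0 of R) = (-0.3536,-0.6124,-0.7071)
R[0][0] = -0.3536

-0.354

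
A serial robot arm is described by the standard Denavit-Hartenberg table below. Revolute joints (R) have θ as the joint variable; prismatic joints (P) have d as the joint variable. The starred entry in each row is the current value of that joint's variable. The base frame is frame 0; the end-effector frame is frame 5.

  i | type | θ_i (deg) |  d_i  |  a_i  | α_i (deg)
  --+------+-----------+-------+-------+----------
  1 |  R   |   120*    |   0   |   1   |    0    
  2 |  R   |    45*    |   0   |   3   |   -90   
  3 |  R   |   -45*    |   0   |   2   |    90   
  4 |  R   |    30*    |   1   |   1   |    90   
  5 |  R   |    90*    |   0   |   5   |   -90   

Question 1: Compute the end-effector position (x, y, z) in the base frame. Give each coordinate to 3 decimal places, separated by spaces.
after link 1: o_1 = (-0.5000, 0.8660, 0.0000)
after link 2: o_2 = (-3.3978, 1.6425, 0.0000)
after link 3: o_3 = (-4.7638, 2.0085, 1.4142)
after link 4: o_4 = (-4.8017, 1.5010, 2.7337)
after link 5: o_5 = (-1.3866, 0.5860, 6.2692)

-1.387 0.586 6.269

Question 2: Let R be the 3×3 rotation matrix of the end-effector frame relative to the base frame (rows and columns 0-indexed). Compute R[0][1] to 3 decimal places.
End-effector y-axis (col 1 of R) = (0.1174,-0.9280,-0.3536)
R[0][1] = 0.1174

0.117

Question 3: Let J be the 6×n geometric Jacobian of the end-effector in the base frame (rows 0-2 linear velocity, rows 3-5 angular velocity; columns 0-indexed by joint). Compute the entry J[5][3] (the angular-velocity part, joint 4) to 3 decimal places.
0.707

axis z_3 = (0.6830,-0.1830,0.7071); lever o_n−o_3 = (3.3772,-1.4225,4.8550)
cross product → J_v[:, 3] = (0.1174,-0.9280,-0.3536)
J_ω[:, 3] = z_3
entry J[5][3] = 0.7071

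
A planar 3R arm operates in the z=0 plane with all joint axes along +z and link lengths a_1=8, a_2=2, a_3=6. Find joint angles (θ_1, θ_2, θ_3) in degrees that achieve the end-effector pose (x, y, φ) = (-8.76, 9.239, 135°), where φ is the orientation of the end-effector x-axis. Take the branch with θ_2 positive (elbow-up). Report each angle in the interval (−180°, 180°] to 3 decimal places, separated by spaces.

wrist centre = target − a_3·(cos φ, sin φ) = (-4.5174, 4.9964)
cos θ_2 = (45.3701−8²−2²)/(2·8·2) = -0.7072; θ_2 = 135.0062° (elbow-up)
β = atan2(4.9964,-4.5174) = 132.1177°; ψ = atan2(1.4141,6.5856) = 12.1185°
θ_1 = β − ψ = 119.9992°
θ_3 = φ − θ_1 − θ_2 = -120.0054° (wrapped to (-180°,180°])

119.999 135.006 -120.005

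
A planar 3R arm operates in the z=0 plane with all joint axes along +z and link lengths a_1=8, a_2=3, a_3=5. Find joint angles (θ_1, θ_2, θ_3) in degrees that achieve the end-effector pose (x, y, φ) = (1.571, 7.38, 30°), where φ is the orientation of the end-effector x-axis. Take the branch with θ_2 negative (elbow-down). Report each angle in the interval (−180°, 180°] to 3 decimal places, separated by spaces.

134.999 -150.009 45.009

wrist centre = target − a_3·(cos φ, sin φ) = (-2.7591, 4.8800)
cos θ_2 = (31.4272−8²−3²)/(2·8·3) = -0.8661; θ_2 = -150.0086° (elbow-down)
β = atan2(4.8800,-2.7591) = 119.4836°; ψ = atan2(-1.4996,5.4017) = -15.5156°
θ_1 = β − ψ = 134.9992°
θ_3 = φ − θ_1 − θ_2 = 45.0094° (wrapped to (-180°,180°])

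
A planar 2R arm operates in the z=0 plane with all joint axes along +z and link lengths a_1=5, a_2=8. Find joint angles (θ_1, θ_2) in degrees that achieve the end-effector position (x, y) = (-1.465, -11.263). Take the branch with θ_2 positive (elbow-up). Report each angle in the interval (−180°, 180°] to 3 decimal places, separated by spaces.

cos θ_2 = (129.0014−5²−8²)/(2·5·8) = 0.5000; θ_2 = 59.9988° (elbow-up)
β = atan2(-11.2630,-1.4650) = -97.4110°; ψ = atan2(6.9281,9.0001) = 37.5883°
θ_1 = β − ψ = -134.9993°

-134.999 59.999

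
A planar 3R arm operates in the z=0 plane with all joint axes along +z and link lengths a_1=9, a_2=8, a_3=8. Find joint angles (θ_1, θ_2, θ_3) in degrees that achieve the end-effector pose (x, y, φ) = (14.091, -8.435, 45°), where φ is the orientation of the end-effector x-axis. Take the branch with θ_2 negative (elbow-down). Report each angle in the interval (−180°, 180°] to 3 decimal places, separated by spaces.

wrist centre = target − a_3·(cos φ, sin φ) = (8.4341, -14.0919)
cos θ_2 = (269.7152−9²−8²)/(2·9·8) = 0.8661; θ_2 = -29.9940° (elbow-down)
β = atan2(-14.0919,8.4341) = -59.0990°; ψ = atan2(-3.9993,15.9286) = -14.0942°
θ_1 = β − ψ = -45.0048°
θ_3 = φ − θ_1 − θ_2 = 119.9988° (wrapped to (-180°,180°])

-45.005 -29.994 119.999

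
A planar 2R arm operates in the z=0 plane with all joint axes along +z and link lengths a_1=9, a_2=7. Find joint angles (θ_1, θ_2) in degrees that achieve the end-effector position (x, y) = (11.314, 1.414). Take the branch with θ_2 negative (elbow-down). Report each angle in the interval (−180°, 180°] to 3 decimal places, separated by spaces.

44.998 -89.997

cos θ_2 = (130.0060−9²−7²)/(2·9·7) = 0.0000; θ_2 = -89.9973° (elbow-down)
β = atan2(1.4140,11.3140) = 7.1238°; ψ = atan2(-7.0000,9.0003) = -37.8740°
θ_1 = β − ψ = 44.9977°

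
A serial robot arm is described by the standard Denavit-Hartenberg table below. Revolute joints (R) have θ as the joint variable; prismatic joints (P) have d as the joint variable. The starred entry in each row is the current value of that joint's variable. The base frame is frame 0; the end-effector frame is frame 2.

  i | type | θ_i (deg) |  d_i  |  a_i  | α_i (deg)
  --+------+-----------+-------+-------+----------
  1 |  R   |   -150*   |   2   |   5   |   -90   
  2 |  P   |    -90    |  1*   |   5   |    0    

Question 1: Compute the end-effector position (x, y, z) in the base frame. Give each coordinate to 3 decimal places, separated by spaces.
-3.830 -3.366 7.000

after link 1: o_1 = (-4.3301, -2.5000, 2.0000)
after link 2: o_2 = (-3.8301, -3.3660, 7.0000)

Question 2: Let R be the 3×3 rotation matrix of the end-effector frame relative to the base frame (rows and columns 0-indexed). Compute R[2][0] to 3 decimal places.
End-effector x-axis (col 0 of R) = (-0.0000,0.0000,1.0000)
R[2][0] = 1.0000

1.000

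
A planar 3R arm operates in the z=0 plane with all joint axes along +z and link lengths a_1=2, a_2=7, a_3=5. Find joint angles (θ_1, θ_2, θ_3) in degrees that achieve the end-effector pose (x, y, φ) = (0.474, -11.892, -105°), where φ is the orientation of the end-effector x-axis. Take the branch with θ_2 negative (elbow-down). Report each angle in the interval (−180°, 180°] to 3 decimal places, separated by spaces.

-1.896 -89.993 -13.110

wrist centre = target − a_3·(cos φ, sin φ) = (1.7681, -7.0624)
cos θ_2 = (53.0032−2²−7²)/(2·2·7) = 0.0001; θ_2 = -89.9934° (elbow-down)
β = atan2(-7.0624,1.7681) = -75.9446°; ψ = atan2(-7.0000,2.0008) = -74.0485°
θ_1 = β − ψ = -1.8962°
θ_3 = φ − θ_1 − θ_2 = -13.1105° (wrapped to (-180°,180°])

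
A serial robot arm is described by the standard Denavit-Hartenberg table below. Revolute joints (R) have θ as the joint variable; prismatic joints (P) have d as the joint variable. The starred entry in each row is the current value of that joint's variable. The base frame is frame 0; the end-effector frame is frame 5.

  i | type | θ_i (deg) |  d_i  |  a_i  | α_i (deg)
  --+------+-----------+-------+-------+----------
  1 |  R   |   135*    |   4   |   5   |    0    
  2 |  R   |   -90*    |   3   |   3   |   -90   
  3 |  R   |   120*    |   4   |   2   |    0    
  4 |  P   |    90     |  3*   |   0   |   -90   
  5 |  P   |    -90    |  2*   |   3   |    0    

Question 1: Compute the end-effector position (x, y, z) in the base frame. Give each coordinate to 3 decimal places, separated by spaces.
-8.485 12.728 7.000

after link 1: o_1 = (-3.5355, 3.5355, 4.0000)
after link 2: o_2 = (-1.4142, 5.6569, 7.0000)
after link 3: o_3 = (-4.9497, 7.7782, 5.2679)
after link 4: o_4 = (-7.0711, 9.8995, 5.2679)
after link 5: o_5 = (-8.4853, 12.7279, 7.0000)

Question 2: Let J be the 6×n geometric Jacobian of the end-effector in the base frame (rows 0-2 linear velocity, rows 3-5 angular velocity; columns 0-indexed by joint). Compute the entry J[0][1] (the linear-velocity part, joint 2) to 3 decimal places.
-9.192

axis z_1 = (0.0000,0.0000,1.0000); lever o_n−o_1 = (-4.9497,9.1924,3.0000)
cross product → J_v[:, 1] = (-9.1924,-4.9497,0.0000)
J_ω[:, 1] = z_1
entry J[0][1] = -9.1924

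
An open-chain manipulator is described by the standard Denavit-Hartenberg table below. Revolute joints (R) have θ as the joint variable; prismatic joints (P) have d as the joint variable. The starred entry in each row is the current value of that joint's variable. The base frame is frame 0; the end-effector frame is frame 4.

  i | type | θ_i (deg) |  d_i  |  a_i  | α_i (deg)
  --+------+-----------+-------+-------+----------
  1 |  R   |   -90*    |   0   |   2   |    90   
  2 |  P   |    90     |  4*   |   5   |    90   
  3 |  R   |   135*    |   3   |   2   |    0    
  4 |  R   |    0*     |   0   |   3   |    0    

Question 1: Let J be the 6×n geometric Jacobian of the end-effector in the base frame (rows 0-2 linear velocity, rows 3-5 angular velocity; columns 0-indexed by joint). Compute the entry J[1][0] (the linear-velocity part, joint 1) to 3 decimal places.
axis z_0 = ẑ; lever o_n−o_0 = (-7.5355,-5.0000,1.4645)
cross product → J_v[:, 0] = (5.0000,-7.5355,0.0000)
J_ω[:, 0] = z_0
entry J[1][0] = -7.5355

-7.536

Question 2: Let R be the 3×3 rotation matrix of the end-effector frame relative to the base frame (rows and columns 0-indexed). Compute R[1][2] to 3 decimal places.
End-effector z-axis (col 2 of R) = (-0.0000,-1.0000,-0.0000)
R[1][2] = -1.0000

-1.000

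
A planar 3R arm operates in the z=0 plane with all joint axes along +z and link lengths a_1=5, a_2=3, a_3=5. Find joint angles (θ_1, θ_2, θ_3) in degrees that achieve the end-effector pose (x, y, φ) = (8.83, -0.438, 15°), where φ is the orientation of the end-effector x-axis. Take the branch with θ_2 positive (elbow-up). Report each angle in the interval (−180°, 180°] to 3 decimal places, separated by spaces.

-59.998 119.993 -44.995

wrist centre = target − a_3·(cos φ, sin φ) = (4.0004, -1.7321)
cos θ_2 = (19.0031−5²−3²)/(2·5·3) = -0.4999; θ_2 = 119.9931° (elbow-up)
β = atan2(-1.7321,4.0004) = -23.4118°; ψ = atan2(2.5983,3.5003) = 36.5862°
θ_1 = β − ψ = -59.9981°
θ_3 = φ − θ_1 − θ_2 = -44.9951° (wrapped to (-180°,180°])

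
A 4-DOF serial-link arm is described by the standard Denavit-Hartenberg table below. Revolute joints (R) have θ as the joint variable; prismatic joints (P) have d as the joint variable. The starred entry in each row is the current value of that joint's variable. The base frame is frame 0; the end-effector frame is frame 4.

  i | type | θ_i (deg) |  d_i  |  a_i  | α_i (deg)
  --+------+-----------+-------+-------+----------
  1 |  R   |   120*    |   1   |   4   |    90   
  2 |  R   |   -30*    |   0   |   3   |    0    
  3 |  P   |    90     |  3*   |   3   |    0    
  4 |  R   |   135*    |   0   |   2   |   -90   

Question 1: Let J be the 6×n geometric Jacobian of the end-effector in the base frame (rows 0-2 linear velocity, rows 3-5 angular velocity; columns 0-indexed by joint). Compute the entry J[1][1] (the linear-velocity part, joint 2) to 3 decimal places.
-0.503

axis z_1 = (0.8660,0.5000,0.0000); lever o_n−o_1 = (1.5150,3.3760,0.5804)
cross product → J_v[:, 1] = (0.2902,-0.5027,2.1662)
J_ω[:, 1] = z_1
entry J[1][1] = -0.5027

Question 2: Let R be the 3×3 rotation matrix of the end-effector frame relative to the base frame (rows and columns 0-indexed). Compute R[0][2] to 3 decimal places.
End-effector z-axis (col 2 of R) = (-0.1294,0.2241,-0.9659)
R[0][2] = -0.1294

-0.129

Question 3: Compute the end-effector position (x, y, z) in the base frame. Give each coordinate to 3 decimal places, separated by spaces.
after link 1: o_1 = (-2.0000, 3.4641, 1.0000)
after link 2: o_2 = (-3.2990, 5.7141, -0.5000)
after link 3: o_3 = (-1.4510, 8.5131, 2.0981)
after link 4: o_4 = (-0.4850, 6.8401, 1.5804)

-0.485 6.840 1.580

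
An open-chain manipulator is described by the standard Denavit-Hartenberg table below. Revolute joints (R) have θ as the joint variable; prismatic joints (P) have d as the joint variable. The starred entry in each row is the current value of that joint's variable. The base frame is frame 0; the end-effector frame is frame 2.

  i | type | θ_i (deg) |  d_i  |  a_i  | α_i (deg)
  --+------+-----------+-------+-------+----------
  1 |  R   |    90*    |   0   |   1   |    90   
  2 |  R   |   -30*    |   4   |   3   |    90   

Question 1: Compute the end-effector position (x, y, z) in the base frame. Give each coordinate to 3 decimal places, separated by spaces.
4.000 3.598 -1.500

after link 1: o_1 = (0.0000, 1.0000, 0.0000)
after link 2: o_2 = (4.0000, 3.5981, -1.5000)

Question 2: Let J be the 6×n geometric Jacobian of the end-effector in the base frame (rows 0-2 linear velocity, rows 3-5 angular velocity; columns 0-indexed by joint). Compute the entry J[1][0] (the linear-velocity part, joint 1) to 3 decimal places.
4.000

axis z_0 = ẑ; lever o_n−o_0 = (4.0000,3.5981,-1.5000)
cross product → J_v[:, 0] = (-3.5981,4.0000,0.0000)
J_ω[:, 0] = z_0
entry J[1][0] = 4.0000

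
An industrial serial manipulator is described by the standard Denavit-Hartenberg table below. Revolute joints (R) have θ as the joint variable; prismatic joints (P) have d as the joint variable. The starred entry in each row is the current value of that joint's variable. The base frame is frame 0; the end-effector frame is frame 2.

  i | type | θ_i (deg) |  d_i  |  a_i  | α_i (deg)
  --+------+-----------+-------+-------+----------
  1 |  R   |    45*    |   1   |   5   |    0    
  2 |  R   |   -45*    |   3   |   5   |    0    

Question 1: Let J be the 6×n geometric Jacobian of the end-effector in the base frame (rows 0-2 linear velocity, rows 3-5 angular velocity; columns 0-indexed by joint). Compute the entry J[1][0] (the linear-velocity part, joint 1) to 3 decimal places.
axis z_0 = ẑ; lever o_n−o_0 = (8.5355,3.5355,4.0000)
cross product → J_v[:, 0] = (-3.5355,8.5355,0.0000)
J_ω[:, 0] = z_0
entry J[1][0] = 8.5355

8.536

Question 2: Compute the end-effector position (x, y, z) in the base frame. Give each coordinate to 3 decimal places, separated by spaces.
after link 1: o_1 = (3.5355, 3.5355, 1.0000)
after link 2: o_2 = (8.5355, 3.5355, 4.0000)

8.536 3.536 4.000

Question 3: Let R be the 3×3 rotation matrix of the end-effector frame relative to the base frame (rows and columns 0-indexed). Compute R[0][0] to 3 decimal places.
End-effector x-axis (col 0 of R) = (1.0000,0.0000,0.0000)
R[0][0] = 1.0000

1.000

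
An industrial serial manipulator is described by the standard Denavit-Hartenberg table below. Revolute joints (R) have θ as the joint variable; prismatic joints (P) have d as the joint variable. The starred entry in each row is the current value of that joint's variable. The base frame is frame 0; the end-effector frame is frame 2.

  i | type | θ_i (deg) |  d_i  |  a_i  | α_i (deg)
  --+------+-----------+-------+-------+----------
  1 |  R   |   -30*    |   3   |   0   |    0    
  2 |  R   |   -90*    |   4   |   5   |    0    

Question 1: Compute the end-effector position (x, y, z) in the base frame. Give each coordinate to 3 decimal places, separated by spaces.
after link 1: o_1 = (0.0000, 0.0000, 3.0000)
after link 2: o_2 = (-2.5000, -4.3301, 7.0000)

-2.500 -4.330 7.000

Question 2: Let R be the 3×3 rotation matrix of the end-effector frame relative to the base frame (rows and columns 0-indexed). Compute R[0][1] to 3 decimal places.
End-effector y-axis (col 1 of R) = (0.8660,-0.5000,0.0000)
R[0][1] = 0.8660

0.866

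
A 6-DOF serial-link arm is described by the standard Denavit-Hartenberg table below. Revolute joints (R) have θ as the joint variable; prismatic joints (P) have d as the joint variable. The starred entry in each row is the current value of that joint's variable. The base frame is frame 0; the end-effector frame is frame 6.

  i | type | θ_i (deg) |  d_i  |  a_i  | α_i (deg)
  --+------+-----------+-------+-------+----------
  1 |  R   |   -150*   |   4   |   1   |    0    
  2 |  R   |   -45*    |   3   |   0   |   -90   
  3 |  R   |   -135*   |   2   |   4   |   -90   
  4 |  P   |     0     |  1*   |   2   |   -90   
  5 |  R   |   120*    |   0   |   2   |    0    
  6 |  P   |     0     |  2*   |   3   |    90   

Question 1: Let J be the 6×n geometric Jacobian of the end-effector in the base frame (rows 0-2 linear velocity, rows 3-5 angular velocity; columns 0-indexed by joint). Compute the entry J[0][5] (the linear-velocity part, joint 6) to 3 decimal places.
prismatic axis z_5 = (0.2588,0.9659,0.0000)
J_v[:, 5] = z_5; J_ω[:, 5] = (0,0,0)
entry J[0][5] = 0.2588

0.259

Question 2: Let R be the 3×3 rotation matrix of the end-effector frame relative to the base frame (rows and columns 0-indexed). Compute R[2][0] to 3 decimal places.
End-effector x-axis (col 0 of R) = (0.2500,-0.0670,-0.9659)
R[2][0] = -0.9659

-0.966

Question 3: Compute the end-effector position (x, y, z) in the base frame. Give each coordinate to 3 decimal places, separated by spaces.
after link 1: o_1 = (-0.8660, -0.5000, 4.0000)
after link 2: o_2 = (-0.8660, -0.5000, 7.0000)
after link 3: o_3 = (1.3484, -3.1639, 9.8284)
after link 4: o_4 = (2.0314, -3.3469, 11.9497)
after link 5: o_5 = (2.5314, -3.4809, 10.0179)
after link 6: o_6 = (3.7990, -1.7500, 7.1201)

3.799 -1.750 7.120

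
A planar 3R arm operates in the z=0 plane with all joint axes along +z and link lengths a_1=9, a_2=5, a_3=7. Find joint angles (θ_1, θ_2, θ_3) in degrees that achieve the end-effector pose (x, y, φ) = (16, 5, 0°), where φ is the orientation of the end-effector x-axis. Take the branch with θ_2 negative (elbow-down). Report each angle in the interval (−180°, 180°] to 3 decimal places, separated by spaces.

wrist centre = target − a_3·(cos φ, sin φ) = (9.0000, 5.0000)
cos θ_2 = (106.0000−9²−5²)/(2·9·5) = 0.0000; θ_2 = -90.0000° (elbow-down)
β = atan2(5.0000,9.0000) = 29.0546°; ψ = atan2(-5.0000,9.0000) = -29.0546°
θ_1 = β − ψ = 58.1092°
θ_3 = φ − θ_1 − θ_2 = 31.8908° (wrapped to (-180°,180°])

58.109 -90.000 31.891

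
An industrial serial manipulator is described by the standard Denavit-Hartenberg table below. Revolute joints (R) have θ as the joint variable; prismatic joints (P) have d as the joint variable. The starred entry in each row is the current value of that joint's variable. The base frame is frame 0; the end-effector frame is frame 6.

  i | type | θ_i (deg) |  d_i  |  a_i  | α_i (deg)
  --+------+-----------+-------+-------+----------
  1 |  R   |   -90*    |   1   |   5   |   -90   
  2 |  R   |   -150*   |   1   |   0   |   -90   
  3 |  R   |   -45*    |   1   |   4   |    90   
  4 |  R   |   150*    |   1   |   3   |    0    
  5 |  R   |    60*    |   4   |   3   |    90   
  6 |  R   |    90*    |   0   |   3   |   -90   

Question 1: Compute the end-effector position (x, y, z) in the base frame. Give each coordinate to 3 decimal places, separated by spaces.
after link 1: o_1 = (0.0000, -5.0000, 1.0000)
after link 2: o_2 = (1.0000, -5.0000, 1.0000)
after link 3: o_3 = (3.8284, -3.0505, 3.2802)
after link 4: o_4 = (2.6984, -6.0039, 3.3072)
after link 5: o_5 = (3.6897, -9.2944, -0.3246)
after link 6: o_6 = (5.8110, -11.1315, -1.3853)

5.811 -11.131 -1.385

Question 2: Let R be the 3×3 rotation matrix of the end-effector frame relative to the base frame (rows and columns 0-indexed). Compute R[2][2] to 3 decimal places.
0.739

End-effector z-axis (col 2 of R) = (0.6124,0.2803,0.7392)
R[2][2] = 0.7392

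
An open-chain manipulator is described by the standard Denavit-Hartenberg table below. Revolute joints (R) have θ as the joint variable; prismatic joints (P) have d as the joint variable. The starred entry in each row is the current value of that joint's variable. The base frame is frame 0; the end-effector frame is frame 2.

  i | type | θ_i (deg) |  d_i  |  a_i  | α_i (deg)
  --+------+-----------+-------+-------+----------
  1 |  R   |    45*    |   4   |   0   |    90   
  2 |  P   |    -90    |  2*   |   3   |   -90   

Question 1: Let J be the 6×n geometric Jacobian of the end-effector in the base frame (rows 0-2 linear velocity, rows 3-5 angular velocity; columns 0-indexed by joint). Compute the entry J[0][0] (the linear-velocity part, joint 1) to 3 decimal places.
axis z_0 = ẑ; lever o_n−o_0 = (1.4142,-1.4142,1.0000)
cross product → J_v[:, 0] = (1.4142,1.4142,-0.0000)
J_ω[:, 0] = z_0
entry J[0][0] = 1.4142

1.414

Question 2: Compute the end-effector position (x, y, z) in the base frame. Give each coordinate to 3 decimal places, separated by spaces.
after link 1: o_1 = (0.0000, 0.0000, 4.0000)
after link 2: o_2 = (1.4142, -1.4142, 1.0000)

1.414 -1.414 1.000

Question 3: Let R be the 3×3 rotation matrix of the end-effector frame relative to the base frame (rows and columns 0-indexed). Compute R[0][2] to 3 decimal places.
End-effector z-axis (col 2 of R) = (0.7071,0.7071,0.0000)
R[0][2] = 0.7071

0.707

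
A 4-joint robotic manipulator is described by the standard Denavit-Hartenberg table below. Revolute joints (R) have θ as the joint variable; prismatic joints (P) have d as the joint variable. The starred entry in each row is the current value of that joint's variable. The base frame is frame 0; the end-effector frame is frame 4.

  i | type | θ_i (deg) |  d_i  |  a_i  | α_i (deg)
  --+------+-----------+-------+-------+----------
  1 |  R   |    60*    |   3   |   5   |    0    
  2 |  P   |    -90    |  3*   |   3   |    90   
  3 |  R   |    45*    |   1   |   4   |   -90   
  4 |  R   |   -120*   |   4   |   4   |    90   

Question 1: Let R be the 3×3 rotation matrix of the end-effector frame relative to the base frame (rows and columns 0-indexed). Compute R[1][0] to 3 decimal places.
End-effector x-axis (col 0 of R) = (-0.7392,-0.5732,-0.3536)
R[1][0] = -0.5732

-0.573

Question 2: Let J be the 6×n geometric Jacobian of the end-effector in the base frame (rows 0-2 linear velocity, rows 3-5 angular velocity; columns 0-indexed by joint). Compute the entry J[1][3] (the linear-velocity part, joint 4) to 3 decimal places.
-2.957

axis z_3 = (-0.6124,0.3536,0.7071); lever o_n−o_3 = (-5.4063,-0.8787,1.4142)
cross product → J_v[:, 3] = (1.1213,-2.9568,2.4495)
J_ω[:, 3] = z_3
entry J[1][3] = -2.9568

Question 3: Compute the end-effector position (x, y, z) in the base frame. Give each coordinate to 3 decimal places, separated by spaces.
after link 1: o_1 = (2.5000, 4.3301, 3.0000)
after link 2: o_2 = (5.0981, 2.8301, 6.0000)
after link 3: o_3 = (7.0476, 0.5499, 8.8284)
after link 4: o_4 = (1.6413, -0.3288, 10.2426)

1.641 -0.329 10.243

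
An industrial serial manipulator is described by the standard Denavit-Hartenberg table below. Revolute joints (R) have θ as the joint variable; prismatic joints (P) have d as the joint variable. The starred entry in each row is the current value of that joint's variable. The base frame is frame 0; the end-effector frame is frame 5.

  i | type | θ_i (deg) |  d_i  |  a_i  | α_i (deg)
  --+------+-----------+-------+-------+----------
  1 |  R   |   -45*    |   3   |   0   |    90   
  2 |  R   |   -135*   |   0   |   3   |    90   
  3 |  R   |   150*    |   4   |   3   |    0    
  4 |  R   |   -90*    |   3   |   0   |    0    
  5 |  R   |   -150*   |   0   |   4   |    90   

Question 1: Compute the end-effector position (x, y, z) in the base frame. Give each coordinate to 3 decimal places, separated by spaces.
after link 1: o_1 = (0.0000, 0.0000, 3.0000)
after link 2: o_2 = (-1.5000, 1.5000, 0.8787)
after link 3: o_3 = (-3.2616, 1.1403, 5.5442)
after link 4: o_4 = (-4.7616, 2.6403, 7.6655)
after link 5: o_5 = (-1.9332, 5.4687, 7.6655)

-1.933 5.469 7.666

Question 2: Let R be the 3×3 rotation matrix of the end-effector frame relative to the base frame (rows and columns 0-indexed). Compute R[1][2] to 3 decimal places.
-0.500

End-effector z-axis (col 2 of R) = (0.5000,-0.5000,0.7071)
R[1][2] = -0.5000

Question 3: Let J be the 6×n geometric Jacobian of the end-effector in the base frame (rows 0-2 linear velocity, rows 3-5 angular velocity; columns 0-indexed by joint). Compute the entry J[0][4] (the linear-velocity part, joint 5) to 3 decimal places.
-2.000

axis z_4 = (-0.5000,0.5000,0.7071); lever o_n−o_4 = (2.8284,2.8284,0.0000)
cross product → J_v[:, 4] = (-2.0000,2.0000,-2.8284)
J_ω[:, 4] = z_4
entry J[0][4] = -2.0000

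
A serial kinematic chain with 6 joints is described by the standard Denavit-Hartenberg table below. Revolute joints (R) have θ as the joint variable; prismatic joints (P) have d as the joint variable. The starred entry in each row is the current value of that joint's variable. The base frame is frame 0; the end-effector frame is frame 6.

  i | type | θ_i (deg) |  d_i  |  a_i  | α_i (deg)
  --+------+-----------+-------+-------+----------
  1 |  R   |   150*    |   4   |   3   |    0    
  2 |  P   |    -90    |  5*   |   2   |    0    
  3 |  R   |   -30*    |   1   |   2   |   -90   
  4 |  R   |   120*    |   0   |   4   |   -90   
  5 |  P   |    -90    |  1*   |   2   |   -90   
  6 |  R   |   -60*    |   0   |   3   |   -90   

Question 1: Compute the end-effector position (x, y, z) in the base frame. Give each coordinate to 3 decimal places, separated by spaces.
-6.047 4.705 8.335

after link 1: o_1 = (-2.5981, 1.5000, 4.0000)
after link 2: o_2 = (-1.5981, 3.2321, 9.0000)
after link 3: o_3 = (0.1340, 4.2321, 10.0000)
after link 4: o_4 = (-1.5981, 3.2321, 6.5359)
after link 5: o_5 = (-3.3481, 4.5311, 7.0359)
after link 6: o_6 = (-6.0466, 4.7051, 8.3349)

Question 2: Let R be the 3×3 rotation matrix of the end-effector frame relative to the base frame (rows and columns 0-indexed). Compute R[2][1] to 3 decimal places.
0.866

End-effector y-axis (col 1 of R) = (0.4330,0.2500,0.8660)
R[2][1] = 0.8660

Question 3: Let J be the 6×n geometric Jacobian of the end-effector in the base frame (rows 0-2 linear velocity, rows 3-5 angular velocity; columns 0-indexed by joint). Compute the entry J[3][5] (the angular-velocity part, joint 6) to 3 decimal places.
axis z_5 = (-0.4330,-0.2500,-0.8660); lever o_n−o_5 = (-2.6986,0.1740,1.2990)
cross product → J_v[:, 5] = (-0.1740,2.8995,-0.7500)
J_ω[:, 5] = z_5
entry J[3][5] = -0.4330

-0.433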